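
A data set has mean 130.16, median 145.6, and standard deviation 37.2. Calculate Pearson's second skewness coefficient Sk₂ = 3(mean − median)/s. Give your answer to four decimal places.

Sk₂ = 3(130.16 − 145.6) / 37.2 = 3 × -15.4400 / 37.2
    = -46.3200 / 37.2 ≈ -1.2452

-1.2452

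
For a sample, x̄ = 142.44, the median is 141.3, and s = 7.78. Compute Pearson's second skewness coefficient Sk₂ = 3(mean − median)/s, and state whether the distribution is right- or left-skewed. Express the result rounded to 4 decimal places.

0.4396, right-skewed

Sk₂ = 3(142.44 − 141.3) / 7.78 = 3 × 1.1400 / 7.78
    = 3.4200 / 7.78 ≈ 0.4396
Sk₂ > 0 ⇒ mean > median ⇒ right-skewed (positive skew).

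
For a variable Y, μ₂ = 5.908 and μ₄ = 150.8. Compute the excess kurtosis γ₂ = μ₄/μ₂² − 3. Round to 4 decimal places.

1.3204

μ₂² = 5.908² = 34.90446
μ₄/μ₂² = 150.8 / 34.90446 = 4.32036
γ₂ = 4.32036 − 3 ≈ 1.3204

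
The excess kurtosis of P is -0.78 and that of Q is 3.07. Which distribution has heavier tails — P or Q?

Higher excess kurtosis ⇒ heavier tails relative to the normal distribution.
-0.78 vs 3.07: the larger is 3.07, so Q has heavier tails. (Q is leptokurtic — heavier-than-normal tails; the other is platykurtic.)

Q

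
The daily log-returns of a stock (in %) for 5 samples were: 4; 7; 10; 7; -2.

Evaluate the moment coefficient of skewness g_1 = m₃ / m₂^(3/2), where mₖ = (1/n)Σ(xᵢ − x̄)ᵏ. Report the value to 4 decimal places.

x̄ = (4 + 7 + 10 + 7 - 2) / 5 = 5.2000
deviations (xᵢ − x̄): -1.2000, 1.8000, 4.8000, 1.8000, -7.2000
Σ(xᵢ − x̄)² = 82.8000 ⇒ m₂ = 82.8000/5 = 16.56000
Σ(xᵢ − x̄)³ = -252.7200 ⇒ m₃ = -252.7200/5 = -50.54400
m₂^(3/2) = 16.56000^(1.5) = 67.38923
g_1 = m₃ / m₂^(3/2) = -50.54400 / 67.38923 ≈ -0.7500

-0.7500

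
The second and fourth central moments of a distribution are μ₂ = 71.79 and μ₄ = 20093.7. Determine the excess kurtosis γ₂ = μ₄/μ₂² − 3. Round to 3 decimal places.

0.899

μ₂² = 71.79² = 5153.80410
μ₄/μ₂² = 20093.7 / 5153.80410 = 3.89881
γ₂ = 3.89881 − 3 ≈ 0.899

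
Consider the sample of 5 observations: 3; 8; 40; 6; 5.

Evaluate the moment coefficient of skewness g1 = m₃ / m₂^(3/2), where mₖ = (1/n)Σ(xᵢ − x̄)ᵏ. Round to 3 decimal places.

x̄ = (3 + 8 + 40 + 6 + 5) / 5 = 12.4000
deviations (xᵢ − x̄): -9.4000, -4.4000, 27.6000, -6.4000, -7.4000
Σ(xᵢ − x̄)² = 965.2000 ⇒ m₂ = 965.2000/5 = 193.04000
Σ(xᵢ − x̄)³ = 19441.4400 ⇒ m₃ = 19441.4400/5 = 3888.28800
m₂^(3/2) = 193.04000^(1.5) = 2682.07528
g1 = m₃ / m₂^(3/2) = 3888.28800 / 2682.07528 ≈ 1.450

1.450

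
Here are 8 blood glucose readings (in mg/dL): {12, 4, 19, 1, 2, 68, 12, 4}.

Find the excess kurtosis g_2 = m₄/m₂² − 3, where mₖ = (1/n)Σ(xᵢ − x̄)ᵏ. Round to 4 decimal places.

2.2758

x̄ = 15.2500
Σ(xᵢ − x̄)² = 3449.5000 ⇒ m₂ = 431.18750
Σ(xᵢ − x̄)⁴ = 7847167.6563 ⇒ m₄ = 980895.95703
m₂² = 185922.66016
g_2 = m₄/m₂² − 3 = 5.27583 − 3 ≈ 2.2758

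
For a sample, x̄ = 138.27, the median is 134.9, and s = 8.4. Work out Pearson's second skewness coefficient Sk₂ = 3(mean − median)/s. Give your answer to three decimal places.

Sk₂ = 3(138.27 − 134.9) / 8.4 = 3 × 3.3700 / 8.4
    = 10.1100 / 8.4 ≈ 1.204

1.204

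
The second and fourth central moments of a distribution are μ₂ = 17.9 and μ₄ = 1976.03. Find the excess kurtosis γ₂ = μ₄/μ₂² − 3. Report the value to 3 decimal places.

μ₂² = 17.9² = 320.41000
μ₄/μ₂² = 1976.03 / 320.41000 = 6.16719
γ₂ = 6.16719 − 3 ≈ 3.167

3.167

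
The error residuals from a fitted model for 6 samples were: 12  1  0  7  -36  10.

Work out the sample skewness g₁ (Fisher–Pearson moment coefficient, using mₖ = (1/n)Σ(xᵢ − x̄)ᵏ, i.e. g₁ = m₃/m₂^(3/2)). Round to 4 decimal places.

-1.5086

x̄ = (12 + 1 + 0 + 7 - 36 + 10) / 6 = -1.0000
deviations (xᵢ − x̄): 13.0000, 2.0000, 1.0000, 8.0000, -35.0000, 11.0000
Σ(xᵢ − x̄)² = 1584.0000 ⇒ m₂ = 1584.0000/6 = 264.00000
Σ(xᵢ − x̄)³ = -38826.0000 ⇒ m₃ = -38826.0000/6 = -6471.00000
m₂^(3/2) = 264.00000^(1.5) = 4289.49228
g₁ = m₃ / m₂^(3/2) = -6471.00000 / 4289.49228 ≈ -1.5086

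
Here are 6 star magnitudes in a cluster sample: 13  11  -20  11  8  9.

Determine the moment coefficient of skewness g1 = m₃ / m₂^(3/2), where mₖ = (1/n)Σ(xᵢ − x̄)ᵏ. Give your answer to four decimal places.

x̄ = (13 + 11 - 20 + 11 + 8 + 9) / 6 = 5.3333
deviations (xᵢ − x̄): 7.6667, 5.6667, -25.3333, 5.6667, 2.6667, 3.6667
Σ(xᵢ − x̄)² = 785.3333 ⇒ m₂ = 785.3333/6 = 130.88889
Σ(xᵢ − x̄)³ = -15375.5556 ⇒ m₃ = -15375.5556/6 = -2562.59259
m₂^(3/2) = 130.88889^(1.5) = 1497.45635
g1 = m₃ / m₂^(3/2) = -2562.59259 / 1497.45635 ≈ -1.7113

-1.7113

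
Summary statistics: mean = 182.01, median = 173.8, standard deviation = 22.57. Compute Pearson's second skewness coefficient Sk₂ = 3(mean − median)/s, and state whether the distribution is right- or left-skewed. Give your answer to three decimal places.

Sk₂ = 3(182.01 − 173.8) / 22.57 = 3 × 8.2100 / 22.57
    = 24.6300 / 22.57 ≈ 1.091
Sk₂ > 0 ⇒ mean > median ⇒ right-skewed (positive skew).

1.091, right-skewed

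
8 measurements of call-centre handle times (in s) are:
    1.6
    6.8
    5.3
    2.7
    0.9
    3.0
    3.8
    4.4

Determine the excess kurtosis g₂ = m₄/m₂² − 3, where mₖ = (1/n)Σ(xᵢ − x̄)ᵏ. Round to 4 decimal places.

-0.8512

x̄ = 3.5625
Σ(xᵢ − x̄)² = 26.2588 ⇒ m₂ = 3.28234
Σ(xᵢ − x̄)⁴ = 185.2083 ⇒ m₄ = 23.15103
m₂² = 10.77378
g₂ = m₄/m₂² − 3 = 2.14883 − 3 ≈ -0.8512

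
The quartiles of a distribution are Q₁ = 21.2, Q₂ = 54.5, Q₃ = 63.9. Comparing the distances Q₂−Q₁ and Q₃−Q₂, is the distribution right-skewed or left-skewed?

Q₂ − Q₁ = 33.3;  Q₃ − Q₂ = 9.4
Q₂ − Q₁ > Q₃ − Q₂ ⇒ the lower half is more spread out ⇒ left-skewed.

left-skewed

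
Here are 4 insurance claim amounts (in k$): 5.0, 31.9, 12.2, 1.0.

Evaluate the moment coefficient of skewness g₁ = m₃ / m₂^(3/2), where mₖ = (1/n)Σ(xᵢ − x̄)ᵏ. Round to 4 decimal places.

0.7918

x̄ = (5.0 + 31.9 + 12.2 + 1.0) / 4 = 12.5250
deviations (xᵢ − x̄): -7.5250, 19.3750, -0.3250, -11.5250
Σ(xᵢ − x̄)² = 564.9475 ⇒ m₂ = 564.9475/4 = 141.23688
Σ(xᵢ − x̄)³ = 5316.2359 ⇒ m₃ = 5316.2359/4 = 1329.05897
m₂^(3/2) = 141.23688^(1.5) = 1678.50311
g₁ = m₃ / m₂^(3/2) = 1329.05897 / 1678.50311 ≈ 0.7918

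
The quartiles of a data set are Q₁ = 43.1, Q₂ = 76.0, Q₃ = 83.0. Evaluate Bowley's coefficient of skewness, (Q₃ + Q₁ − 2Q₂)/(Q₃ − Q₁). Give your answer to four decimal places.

numerator: Q₃ + Q₁ − 2Q₂ = 83.0 + 43.1 − 2×76.0 = -25.9000
denominator: Q₃ − Q₁ = 83.0 − 43.1 = 39.9000
Bowley skewness = -25.9000 / 39.9000 ≈ -0.6491

-0.6491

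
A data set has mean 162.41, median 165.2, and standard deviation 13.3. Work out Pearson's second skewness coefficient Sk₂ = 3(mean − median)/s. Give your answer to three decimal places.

Sk₂ = 3(162.41 − 165.2) / 13.3 = 3 × -2.7900 / 13.3
    = -8.3700 / 13.3 ≈ -0.629

-0.629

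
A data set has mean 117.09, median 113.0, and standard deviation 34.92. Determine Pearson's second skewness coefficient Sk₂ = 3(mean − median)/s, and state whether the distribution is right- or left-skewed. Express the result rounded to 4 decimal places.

0.3514, right-skewed

Sk₂ = 3(117.09 − 113.0) / 34.92 = 3 × 4.0900 / 34.92
    = 12.2700 / 34.92 ≈ 0.3514
Sk₂ > 0 ⇒ mean > median ⇒ right-skewed (positive skew).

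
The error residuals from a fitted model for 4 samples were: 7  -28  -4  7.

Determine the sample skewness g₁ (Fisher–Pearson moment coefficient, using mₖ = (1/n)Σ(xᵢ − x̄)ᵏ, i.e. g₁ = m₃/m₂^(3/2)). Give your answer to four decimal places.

-0.8510

x̄ = (7 - 28 - 4 + 7) / 4 = -4.5000
deviations (xᵢ − x̄): 11.5000, -23.5000, 0.5000, 11.5000
Σ(xᵢ − x̄)² = 817.0000 ⇒ m₂ = 817.0000/4 = 204.25000
Σ(xᵢ − x̄)³ = -9936.0000 ⇒ m₃ = -9936.0000/4 = -2484.00000
m₂^(3/2) = 204.25000^(1.5) = 2919.06051
g₁ = m₃ / m₂^(3/2) = -2484.00000 / 2919.06051 ≈ -0.8510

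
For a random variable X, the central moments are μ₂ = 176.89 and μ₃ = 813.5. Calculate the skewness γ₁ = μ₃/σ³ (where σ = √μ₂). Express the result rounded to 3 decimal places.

σ = √μ₂ = √176.89 = 13.30000
σ³ = μ₂^(3/2) = 2352.63700
γ₁ = μ₃/σ³ = 813.5 / 2352.63700 ≈ 0.346

0.346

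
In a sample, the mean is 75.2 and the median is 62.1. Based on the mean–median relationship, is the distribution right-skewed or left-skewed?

right-skewed

mean − median = 75.2 − 62.1 = 13.1
mean > median ⇒ the longer tail is on the right ⇒ right-skewed (positively skewed).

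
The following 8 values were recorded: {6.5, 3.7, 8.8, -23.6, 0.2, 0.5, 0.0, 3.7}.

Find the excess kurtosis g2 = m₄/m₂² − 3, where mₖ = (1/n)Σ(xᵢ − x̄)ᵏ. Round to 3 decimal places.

x̄ = -0.0250
Σ(xᵢ − x̄)² = 704.3150 ⇒ m₂ = 88.03938
Σ(xᵢ − x̄)⁴ = 317155.3232 ⇒ m₄ = 39644.41540
m₂² = 7750.93155
g2 = m₄/m₂² − 3 = 5.11479 − 3 ≈ 2.115

2.115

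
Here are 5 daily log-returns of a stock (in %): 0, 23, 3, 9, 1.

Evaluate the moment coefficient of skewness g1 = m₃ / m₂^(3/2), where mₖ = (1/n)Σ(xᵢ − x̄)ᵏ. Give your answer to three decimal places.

1.065

x̄ = (0 + 23 + 3 + 9 + 1) / 5 = 7.2000
deviations (xᵢ − x̄): -7.2000, 15.8000, -4.2000, 1.8000, -6.2000
Σ(xᵢ − x̄)² = 360.8000 ⇒ m₂ = 360.8000/5 = 72.16000
Σ(xᵢ − x̄)³ = 3264.4800 ⇒ m₃ = 3264.4800/5 = 652.89600
m₂^(3/2) = 72.16000^(1.5) = 612.97786
g1 = m₃ / m₂^(3/2) = 652.89600 / 612.97786 ≈ 1.065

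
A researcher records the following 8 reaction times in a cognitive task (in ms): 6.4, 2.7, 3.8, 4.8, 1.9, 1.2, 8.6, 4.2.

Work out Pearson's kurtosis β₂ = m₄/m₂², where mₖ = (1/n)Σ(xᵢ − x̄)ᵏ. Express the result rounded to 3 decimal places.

x̄ = 4.2000
Σ(xᵢ − x̄)² = 41.2600 ⇒ m₂ = 5.15750
Σ(xᵢ − x̄)⁴ = 512.4370 ⇒ m₄ = 64.05462
m₂² = 26.59981
β₂ = m₄/m₂² = 64.05462 / 26.59981 ≈ 2.408

2.408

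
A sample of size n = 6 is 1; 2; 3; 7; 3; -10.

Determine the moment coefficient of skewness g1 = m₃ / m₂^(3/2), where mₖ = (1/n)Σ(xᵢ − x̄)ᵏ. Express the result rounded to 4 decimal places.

x̄ = (1 + 2 + 3 + 7 + 3 - 10) / 6 = 1.0000
deviations (xᵢ − x̄): 0.0000, 1.0000, 2.0000, 6.0000, 2.0000, -11.0000
Σ(xᵢ − x̄)² = 166.0000 ⇒ m₂ = 166.0000/6 = 27.66667
Σ(xᵢ − x̄)³ = -1098.0000 ⇒ m₃ = -1098.0000/6 = -183.00000
m₂^(3/2) = 27.66667^(1.5) = 145.52421
g1 = m₃ / m₂^(3/2) = -183.00000 / 145.52421 ≈ -1.2575

-1.2575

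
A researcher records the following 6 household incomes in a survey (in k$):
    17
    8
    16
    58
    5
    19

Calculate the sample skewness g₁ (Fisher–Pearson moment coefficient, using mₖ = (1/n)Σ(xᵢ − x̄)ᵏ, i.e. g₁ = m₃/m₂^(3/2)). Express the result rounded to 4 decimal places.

x̄ = (17 + 8 + 16 + 58 + 5 + 19) / 6 = 20.5000
deviations (xᵢ − x̄): -3.5000, -12.5000, -4.5000, 37.5000, -15.5000, -1.5000
Σ(xᵢ − x̄)² = 1837.5000 ⇒ m₂ = 1837.5000/6 = 306.25000
Σ(xᵢ − x̄)³ = 46920.0000 ⇒ m₃ = 46920.0000/6 = 7820.00000
m₂^(3/2) = 306.25000^(1.5) = 5359.37500
g₁ = m₃ / m₂^(3/2) = 7820.00000 / 5359.37500 ≈ 1.4591

1.4591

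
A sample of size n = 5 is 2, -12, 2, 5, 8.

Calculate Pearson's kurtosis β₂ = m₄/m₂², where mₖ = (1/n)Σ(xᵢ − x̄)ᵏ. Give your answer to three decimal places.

x̄ = 1.0000
Σ(xᵢ − x̄)² = 236.0000 ⇒ m₂ = 47.20000
Σ(xᵢ − x̄)⁴ = 31220.0000 ⇒ m₄ = 6244.00000
m₂² = 2227.84000
β₂ = m₄/m₂² = 6244.00000 / 2227.84000 ≈ 2.803

2.803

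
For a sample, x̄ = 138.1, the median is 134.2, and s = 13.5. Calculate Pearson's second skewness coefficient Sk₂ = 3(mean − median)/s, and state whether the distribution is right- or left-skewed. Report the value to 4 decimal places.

0.8667, right-skewed

Sk₂ = 3(138.1 − 134.2) / 13.5 = 3 × 3.9000 / 13.5
    = 11.7000 / 13.5 ≈ 0.8667
Sk₂ > 0 ⇒ mean > median ⇒ right-skewed (positive skew).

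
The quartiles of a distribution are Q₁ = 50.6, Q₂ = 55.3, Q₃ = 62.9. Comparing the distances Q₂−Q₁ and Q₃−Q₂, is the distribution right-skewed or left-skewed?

right-skewed

Q₂ − Q₁ = 4.7;  Q₃ − Q₂ = 7.6
Q₃ − Q₂ > Q₂ − Q₁ ⇒ the upper half is more spread out ⇒ right-skewed.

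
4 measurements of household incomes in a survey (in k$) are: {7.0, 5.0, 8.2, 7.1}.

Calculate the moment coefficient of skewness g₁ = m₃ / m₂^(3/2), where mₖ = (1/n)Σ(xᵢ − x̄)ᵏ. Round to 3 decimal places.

-0.562

x̄ = (7.0 + 5.0 + 8.2 + 7.1) / 4 = 6.8250
deviations (xᵢ − x̄): 0.1750, -1.8250, 1.3750, 0.2750
Σ(xᵢ − x̄)² = 5.3275 ⇒ m₂ = 5.3275/4 = 1.33187
Σ(xᵢ − x̄)³ = -3.4526 ⇒ m₃ = -3.4526/4 = -0.86316
m₂^(3/2) = 1.33187^(1.5) = 1.53708
g₁ = m₃ / m₂^(3/2) = -0.86316 / 1.53708 ≈ -0.562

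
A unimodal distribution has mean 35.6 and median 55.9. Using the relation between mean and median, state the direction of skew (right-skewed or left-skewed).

left-skewed

mean − median = 35.6 − 55.9 = -20.3
mean < median ⇒ the longer tail is on the left ⇒ left-skewed (negatively skewed).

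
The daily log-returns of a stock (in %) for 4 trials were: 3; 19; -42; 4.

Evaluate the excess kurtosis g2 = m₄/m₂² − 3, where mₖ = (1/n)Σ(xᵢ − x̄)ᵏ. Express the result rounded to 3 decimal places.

x̄ = -4.0000
Σ(xᵢ − x̄)² = 2086.0000 ⇒ m₂ = 521.50000
Σ(xᵢ − x̄)⁴ = 2371474.0000 ⇒ m₄ = 592868.50000
m₂² = 271962.25000
g2 = m₄/m₂² − 3 = 2.17997 − 3 ≈ -0.820

-0.820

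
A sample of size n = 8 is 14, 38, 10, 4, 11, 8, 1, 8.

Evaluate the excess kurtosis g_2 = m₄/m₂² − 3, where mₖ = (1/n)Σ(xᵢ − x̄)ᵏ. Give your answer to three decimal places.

1.845

x̄ = 11.7500
Σ(xᵢ − x̄)² = 901.5000 ⇒ m₂ = 112.68750
Σ(xᵢ − x̄)⁴ = 492200.1563 ⇒ m₄ = 61525.01953
m₂² = 12698.47266
g_2 = m₄/m₂² − 3 = 4.84507 − 3 ≈ 1.845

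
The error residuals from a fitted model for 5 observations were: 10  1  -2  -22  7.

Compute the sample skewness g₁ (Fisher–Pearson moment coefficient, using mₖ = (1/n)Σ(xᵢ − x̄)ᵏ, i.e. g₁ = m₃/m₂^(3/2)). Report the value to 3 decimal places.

-0.993

x̄ = (10 + 1 - 2 - 22 + 7) / 5 = -1.2000
deviations (xᵢ − x̄): 11.2000, 2.2000, -0.8000, -20.8000, 8.2000
Σ(xᵢ − x̄)² = 630.8000 ⇒ m₂ = 630.8000/5 = 126.16000
Σ(xᵢ − x̄)³ = -7032.4800 ⇒ m₃ = -7032.4800/5 = -1406.49600
m₂^(3/2) = 126.16000^(1.5) = 1417.04134
g₁ = m₃ / m₂^(3/2) = -1406.49600 / 1417.04134 ≈ -0.993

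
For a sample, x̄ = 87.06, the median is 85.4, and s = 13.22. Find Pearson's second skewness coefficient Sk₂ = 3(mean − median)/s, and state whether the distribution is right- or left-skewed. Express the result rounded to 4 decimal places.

0.3767, right-skewed

Sk₂ = 3(87.06 − 85.4) / 13.22 = 3 × 1.6600 / 13.22
    = 4.9800 / 13.22 ≈ 0.3767
Sk₂ > 0 ⇒ mean > median ⇒ right-skewed (positive skew).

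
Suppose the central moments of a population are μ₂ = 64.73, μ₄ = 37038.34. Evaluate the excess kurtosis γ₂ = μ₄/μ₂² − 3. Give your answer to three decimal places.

μ₂² = 64.73² = 4189.97290
μ₄/μ₂² = 37038.34 / 4189.97290 = 8.83976
γ₂ = 8.83976 − 3 ≈ 5.840

5.840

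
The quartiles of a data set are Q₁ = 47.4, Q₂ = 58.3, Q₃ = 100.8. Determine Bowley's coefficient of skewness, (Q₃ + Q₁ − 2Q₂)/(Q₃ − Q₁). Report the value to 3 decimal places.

0.592

numerator: Q₃ + Q₁ − 2Q₂ = 100.8 + 47.4 − 2×58.3 = 31.6000
denominator: Q₃ − Q₁ = 100.8 − 47.4 = 53.4000
Bowley skewness = 31.6000 / 53.4000 ≈ 0.592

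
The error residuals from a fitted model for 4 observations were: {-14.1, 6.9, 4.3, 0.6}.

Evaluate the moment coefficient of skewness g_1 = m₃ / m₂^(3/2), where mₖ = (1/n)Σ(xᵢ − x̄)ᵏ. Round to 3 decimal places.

x̄ = (-14.1 + 6.9 + 4.3 + 0.6) / 4 = -0.5750
deviations (xᵢ − x̄): -13.5250, 7.4750, 4.8750, 1.1750
Σ(xᵢ − x̄)² = 263.9475 ⇒ m₂ = 263.9475/4 = 65.98688
Σ(xᵢ − x̄)³ = -1938.9191 ⇒ m₃ = -1938.9191/4 = -484.72978
m₂^(3/2) = 65.98688^(1.5) = 536.02660
g_1 = m₃ / m₂^(3/2) = -484.72978 / 536.02660 ≈ -0.904

-0.904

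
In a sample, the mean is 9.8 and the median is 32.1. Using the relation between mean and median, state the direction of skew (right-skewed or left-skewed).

mean − median = 9.8 − 32.1 = -22.3
mean < median ⇒ the longer tail is on the left ⇒ left-skewed (negatively skewed).

left-skewed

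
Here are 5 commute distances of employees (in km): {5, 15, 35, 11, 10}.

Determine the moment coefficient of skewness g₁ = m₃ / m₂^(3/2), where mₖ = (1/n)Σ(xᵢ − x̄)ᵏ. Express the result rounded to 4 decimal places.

x̄ = (5 + 15 + 35 + 11 + 10) / 5 = 15.2000
deviations (xᵢ − x̄): -10.2000, -0.2000, 19.8000, -4.2000, -5.2000
Σ(xᵢ − x̄)² = 540.8000 ⇒ m₂ = 540.8000/5 = 108.16000
Σ(xᵢ − x̄)³ = 6486.4800 ⇒ m₃ = 6486.4800/5 = 1297.29600
m₂^(3/2) = 108.16000^(1.5) = 1124.86400
g₁ = m₃ / m₂^(3/2) = 1297.29600 / 1124.86400 ≈ 1.1533

1.1533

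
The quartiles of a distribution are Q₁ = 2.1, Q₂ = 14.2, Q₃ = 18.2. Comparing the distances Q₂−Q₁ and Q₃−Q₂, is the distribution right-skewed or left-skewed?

Q₂ − Q₁ = 12.1;  Q₃ − Q₂ = 4.0
Q₂ − Q₁ > Q₃ − Q₂ ⇒ the lower half is more spread out ⇒ left-skewed.

left-skewed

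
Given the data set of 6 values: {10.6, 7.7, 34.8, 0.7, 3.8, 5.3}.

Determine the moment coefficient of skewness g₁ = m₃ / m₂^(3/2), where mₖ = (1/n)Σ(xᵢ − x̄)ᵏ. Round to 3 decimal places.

1.499

x̄ = (10.6 + 7.7 + 34.8 + 0.7 + 3.8 + 5.3) / 6 = 10.4833
deviations (xᵢ − x̄): 0.1167, -2.7833, 24.3167, -9.7833, -6.6833, -5.1833
Σ(xᵢ − x̄)² = 766.3083 ⇒ m₂ = 766.3083/6 = 127.71806
Σ(xᵢ − x̄)³ = 12982.7084 ⇒ m₃ = 12982.7084/6 = 2163.78474
m₂^(3/2) = 127.71806^(1.5) = 1443.37257
g₁ = m₃ / m₂^(3/2) = 2163.78474 / 1443.37257 ≈ 1.499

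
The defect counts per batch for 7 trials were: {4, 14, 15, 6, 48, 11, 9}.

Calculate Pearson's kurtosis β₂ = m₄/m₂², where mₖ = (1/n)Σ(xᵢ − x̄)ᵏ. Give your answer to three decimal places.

4.542

x̄ = 15.2857
Σ(xᵢ − x̄)² = 1343.4286 ⇒ m₂ = 191.91837
Σ(xᵢ − x̄)⁴ = 1170938.7172 ⇒ m₄ = 167276.95960
m₂² = 36832.65973
β₂ = m₄/m₂² = 167276.95960 / 36832.65973 ≈ 4.542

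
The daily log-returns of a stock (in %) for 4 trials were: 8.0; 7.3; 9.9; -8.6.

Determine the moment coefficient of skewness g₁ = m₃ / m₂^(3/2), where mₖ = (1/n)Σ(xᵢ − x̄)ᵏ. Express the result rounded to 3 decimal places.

-1.097

x̄ = (8.0 + 7.3 + 9.9 - 8.6) / 4 = 4.1500
deviations (xᵢ − x̄): 3.8500, 3.1500, 5.7500, -12.7500
Σ(xᵢ − x̄)² = 220.3700 ⇒ m₂ = 220.3700/4 = 55.09250
Σ(xᵢ − x̄)³ = -1794.2400 ⇒ m₃ = -1794.2400/4 = -448.56000
m₂^(3/2) = 55.09250^(1.5) = 408.92035
g₁ = m₃ / m₂^(3/2) = -448.56000 / 408.92035 ≈ -1.097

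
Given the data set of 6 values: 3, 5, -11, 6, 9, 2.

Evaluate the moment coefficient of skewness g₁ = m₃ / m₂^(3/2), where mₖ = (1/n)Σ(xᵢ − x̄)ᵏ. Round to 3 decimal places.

x̄ = (3 + 5 - 11 + 6 + 9 + 2) / 6 = 2.3333
deviations (xᵢ − x̄): 0.6667, 2.6667, -13.3333, 3.6667, 6.6667, -0.3333
Σ(xᵢ − x̄)² = 243.3333 ⇒ m₂ = 243.3333/6 = 40.55556
Σ(xᵢ − x̄)³ = -2005.5556 ⇒ m₃ = -2005.5556/6 = -334.25926
m₂^(3/2) = 40.55556^(1.5) = 258.27093
g₁ = m₃ / m₂^(3/2) = -334.25926 / 258.27093 ≈ -1.294

-1.294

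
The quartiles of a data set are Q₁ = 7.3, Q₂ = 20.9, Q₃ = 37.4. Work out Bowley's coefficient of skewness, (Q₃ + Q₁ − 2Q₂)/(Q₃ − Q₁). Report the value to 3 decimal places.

numerator: Q₃ + Q₁ − 2Q₂ = 37.4 + 7.3 − 2×20.9 = 2.9000
denominator: Q₃ − Q₁ = 37.4 − 7.3 = 30.1000
Bowley skewness = 2.9000 / 30.1000 ≈ 0.096

0.096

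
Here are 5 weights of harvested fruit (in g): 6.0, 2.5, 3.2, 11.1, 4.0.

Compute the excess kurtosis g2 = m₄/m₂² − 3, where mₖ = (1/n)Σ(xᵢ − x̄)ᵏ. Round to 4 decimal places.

x̄ = 5.3600
Σ(xᵢ − x̄)² = 48.0520 ⇒ m₂ = 9.61040
Σ(xᵢ − x̄)⁴ = 1177.8068 ⇒ m₄ = 235.56136
m₂² = 92.35979
g2 = m₄/m₂² − 3 = 2.55048 − 3 ≈ -0.4495

-0.4495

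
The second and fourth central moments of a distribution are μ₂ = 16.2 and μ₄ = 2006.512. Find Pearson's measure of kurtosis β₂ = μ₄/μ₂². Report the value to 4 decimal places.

7.6456

μ₂² = 16.2² = 262.44000
μ₄/μ₂² = 2006.512 / 262.44000 = 7.64560
β₂ ≈ 7.6456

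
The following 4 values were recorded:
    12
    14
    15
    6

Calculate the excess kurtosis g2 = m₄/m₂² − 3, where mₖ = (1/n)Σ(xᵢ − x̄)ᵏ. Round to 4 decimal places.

-0.9292

x̄ = 11.7500
Σ(xᵢ − x̄)² = 48.7500 ⇒ m₂ = 12.18750
Σ(xᵢ − x̄)⁴ = 1230.3281 ⇒ m₄ = 307.58203
m₂² = 148.53516
g2 = m₄/m₂² − 3 = 2.07077 − 3 ≈ -0.9292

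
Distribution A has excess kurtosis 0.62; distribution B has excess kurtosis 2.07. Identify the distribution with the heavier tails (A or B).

B

Higher excess kurtosis ⇒ heavier tails relative to the normal distribution.
0.62 vs 2.07: the larger is 2.07, so B has heavier tails.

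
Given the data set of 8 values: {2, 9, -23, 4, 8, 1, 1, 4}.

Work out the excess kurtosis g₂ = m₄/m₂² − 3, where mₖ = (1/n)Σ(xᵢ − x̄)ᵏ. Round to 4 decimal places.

2.2068

x̄ = 0.7500
Σ(xᵢ − x̄)² = 707.5000 ⇒ m₂ = 88.43750
Σ(xᵢ − x̄)⁴ = 325787.4063 ⇒ m₄ = 40723.42578
m₂² = 7821.19141
g₂ = m₄/m₂² − 3 = 5.20681 − 3 ≈ 2.2068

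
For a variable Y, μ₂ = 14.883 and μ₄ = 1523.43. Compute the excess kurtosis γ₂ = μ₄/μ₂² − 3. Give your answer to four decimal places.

μ₂² = 14.883² = 221.50369
μ₄/μ₂² = 1523.43 / 221.50369 = 6.87767
γ₂ = 6.87767 − 3 ≈ 3.8777

3.8777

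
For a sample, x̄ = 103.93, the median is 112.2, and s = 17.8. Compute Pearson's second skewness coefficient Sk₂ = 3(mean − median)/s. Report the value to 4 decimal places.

Sk₂ = 3(103.93 − 112.2) / 17.8 = 3 × -8.2700 / 17.8
    = -24.8100 / 17.8 ≈ -1.3938

-1.3938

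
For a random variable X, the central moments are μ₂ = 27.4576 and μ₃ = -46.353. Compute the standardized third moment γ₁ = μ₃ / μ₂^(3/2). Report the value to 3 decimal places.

σ = √μ₂ = √27.4576 = 5.24000
σ³ = μ₂^(3/2) = 143.87782
γ₁ = μ₃/σ³ = -46.353 / 143.87782 ≈ -0.322

-0.322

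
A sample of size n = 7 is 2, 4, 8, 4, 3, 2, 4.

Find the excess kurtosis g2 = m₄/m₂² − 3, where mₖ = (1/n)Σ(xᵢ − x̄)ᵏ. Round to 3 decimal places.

0.613

x̄ = 3.8571
Σ(xᵢ − x̄)² = 24.8571 ⇒ m₂ = 3.55102
Σ(xᵢ − x̄)⁴ = 318.9096 ⇒ m₄ = 45.55852
m₂² = 12.60975
g2 = m₄/m₂² − 3 = 3.61296 − 3 ≈ 0.613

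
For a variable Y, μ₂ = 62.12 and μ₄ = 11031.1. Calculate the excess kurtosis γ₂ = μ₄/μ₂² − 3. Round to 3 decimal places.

-0.141

μ₂² = 62.12² = 3858.89440
μ₄/μ₂² = 11031.1 / 3858.89440 = 2.85862
γ₂ = 2.85862 − 3 ≈ -0.141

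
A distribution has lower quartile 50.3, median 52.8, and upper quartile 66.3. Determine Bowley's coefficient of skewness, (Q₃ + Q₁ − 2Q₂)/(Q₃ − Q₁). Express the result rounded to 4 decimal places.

0.6875

numerator: Q₃ + Q₁ − 2Q₂ = 66.3 + 50.3 − 2×52.8 = 11.0000
denominator: Q₃ − Q₁ = 66.3 − 50.3 = 16.0000
Bowley skewness = 11.0000 / 16.0000 ≈ 0.6875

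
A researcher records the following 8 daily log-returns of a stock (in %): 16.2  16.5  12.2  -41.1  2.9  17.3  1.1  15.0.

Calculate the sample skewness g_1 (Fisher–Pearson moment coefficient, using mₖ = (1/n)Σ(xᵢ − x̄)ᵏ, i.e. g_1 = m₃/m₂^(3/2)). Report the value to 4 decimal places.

x̄ = (16.2 + 16.5 + 12.2 - 41.1 + 2.9 + 17.3 + 1.1 + 15.0) / 8 = 5.0125
deviations (xᵢ − x̄): 11.1875, 11.4875, 7.1875, -46.1125, -2.1125, 12.2875, -3.9125, 9.9875
Σ(xᵢ − x̄)² = 2705.6488 ⇒ m₂ = 2705.6488/8 = 338.20609
Σ(xᵢ − x̄)³ = -91982.3048 ⇒ m₃ = -91982.3048/8 = -11497.78811
m₂^(3/2) = 338.20609^(1.5) = 6219.73874
g_1 = m₃ / m₂^(3/2) = -11497.78811 / 6219.73874 ≈ -1.8486

-1.8486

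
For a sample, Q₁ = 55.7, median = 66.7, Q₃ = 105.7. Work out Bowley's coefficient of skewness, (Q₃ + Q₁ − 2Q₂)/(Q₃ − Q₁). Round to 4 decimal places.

numerator: Q₃ + Q₁ − 2Q₂ = 105.7 + 55.7 − 2×66.7 = 28.0000
denominator: Q₃ − Q₁ = 105.7 − 55.7 = 50.0000
Bowley skewness = 28.0000 / 50.0000 ≈ 0.5600

0.5600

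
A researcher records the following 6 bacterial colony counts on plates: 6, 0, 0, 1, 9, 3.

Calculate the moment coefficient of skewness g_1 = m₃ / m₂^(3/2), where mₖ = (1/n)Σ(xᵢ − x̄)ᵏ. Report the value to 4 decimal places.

0.6615

x̄ = (6 + 0 + 0 + 1 + 9 + 3) / 6 = 3.1667
deviations (xᵢ − x̄): 2.8333, -3.1667, -3.1667, -2.1667, 5.8333, -0.1667
Σ(xᵢ − x̄)² = 66.8333 ⇒ m₂ = 66.8333/6 = 11.13889
Σ(xᵢ − x̄)³ = 147.5556 ⇒ m₃ = 147.5556/6 = 24.59259
m₂^(3/2) = 11.13889^(1.5) = 37.17601
g_1 = m₃ / m₂^(3/2) = 24.59259 / 37.17601 ≈ 0.6615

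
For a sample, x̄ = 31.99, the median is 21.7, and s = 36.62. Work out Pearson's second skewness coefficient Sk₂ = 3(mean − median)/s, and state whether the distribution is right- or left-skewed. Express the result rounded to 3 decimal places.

Sk₂ = 3(31.99 − 21.7) / 36.62 = 3 × 10.2900 / 36.62
    = 30.8700 / 36.62 ≈ 0.843
Sk₂ > 0 ⇒ mean > median ⇒ right-skewed (positive skew).

0.843, right-skewed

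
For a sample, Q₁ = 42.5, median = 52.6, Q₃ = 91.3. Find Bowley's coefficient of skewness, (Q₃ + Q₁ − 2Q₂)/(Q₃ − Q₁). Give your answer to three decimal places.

0.586

numerator: Q₃ + Q₁ − 2Q₂ = 91.3 + 42.5 − 2×52.6 = 28.6000
denominator: Q₃ − Q₁ = 91.3 − 42.5 = 48.8000
Bowley skewness = 28.6000 / 48.8000 ≈ 0.586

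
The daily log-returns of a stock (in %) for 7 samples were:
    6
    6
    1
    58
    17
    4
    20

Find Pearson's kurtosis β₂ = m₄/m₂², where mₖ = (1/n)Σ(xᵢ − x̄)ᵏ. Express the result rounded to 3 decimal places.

4.060

x̄ = 16.0000
Σ(xᵢ − x̄)² = 2350.0000 ⇒ m₂ = 335.71429
Σ(xᵢ − x̄)⁴ = 3203314.0000 ⇒ m₄ = 457616.28571
m₂² = 112704.08163
β₂ = m₄/m₂² = 457616.28571 / 112704.08163 ≈ 4.060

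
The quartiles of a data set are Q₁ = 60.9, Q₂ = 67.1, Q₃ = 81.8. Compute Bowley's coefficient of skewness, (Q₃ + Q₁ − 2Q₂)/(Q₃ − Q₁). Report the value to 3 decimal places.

0.407

numerator: Q₃ + Q₁ − 2Q₂ = 81.8 + 60.9 − 2×67.1 = 8.5000
denominator: Q₃ − Q₁ = 81.8 − 60.9 = 20.9000
Bowley skewness = 8.5000 / 20.9000 ≈ 0.407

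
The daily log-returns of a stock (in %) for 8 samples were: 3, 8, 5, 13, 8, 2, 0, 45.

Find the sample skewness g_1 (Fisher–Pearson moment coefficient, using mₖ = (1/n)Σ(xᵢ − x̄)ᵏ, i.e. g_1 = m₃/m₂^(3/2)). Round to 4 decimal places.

1.9258

x̄ = (3 + 8 + 5 + 13 + 8 + 2 + 0 + 45) / 8 = 10.5000
deviations (xᵢ − x̄): -7.5000, -2.5000, -5.5000, 2.5000, -2.5000, -8.5000, -10.5000, 34.5000
Σ(xᵢ − x̄)² = 1478.0000 ⇒ m₂ = 1478.0000/8 = 184.75000
Σ(xᵢ − x̄)³ = 38688.0000 ⇒ m₃ = 38688.0000/8 = 4836.00000
m₂^(3/2) = 184.75000^(1.5) = 2511.17322
g_1 = m₃ / m₂^(3/2) = 4836.00000 / 2511.17322 ≈ 1.9258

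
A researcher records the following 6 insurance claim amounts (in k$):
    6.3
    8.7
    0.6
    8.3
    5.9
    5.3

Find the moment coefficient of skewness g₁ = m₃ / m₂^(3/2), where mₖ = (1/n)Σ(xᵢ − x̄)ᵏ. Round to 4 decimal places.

x̄ = (6.3 + 8.7 + 0.6 + 8.3 + 5.9 + 5.3) / 6 = 5.8500
deviations (xᵢ − x̄): 0.4500, 2.8500, -5.2500, 2.4500, 0.0500, -0.5500
Σ(xᵢ − x̄)² = 42.1950 ⇒ m₂ = 42.1950/6 = 7.03250
Σ(xᵢ − x̄)³ = -106.9230 ⇒ m₃ = -106.9230/6 = -17.82050
m₂^(3/2) = 7.03250^(1.5) = 18.64939
g₁ = m₃ / m₂^(3/2) = -17.82050 / 18.64939 ≈ -0.9556

-0.9556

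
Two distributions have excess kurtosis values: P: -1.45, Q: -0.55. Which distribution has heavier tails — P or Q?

Higher excess kurtosis ⇒ heavier tails relative to the normal distribution.
-1.45 vs -0.55: the larger is -0.55, so Q has heavier tails.

Q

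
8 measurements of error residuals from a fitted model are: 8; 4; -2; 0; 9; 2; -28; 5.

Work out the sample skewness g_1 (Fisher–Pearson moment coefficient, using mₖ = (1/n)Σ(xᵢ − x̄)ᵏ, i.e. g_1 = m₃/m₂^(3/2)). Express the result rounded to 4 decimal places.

-1.8314

x̄ = (8 + 4 - 2 + 0 + 9 + 2 - 28 + 5) / 8 = -0.2500
deviations (xᵢ − x̄): 8.2500, 4.2500, -1.7500, 0.2500, 9.2500, 2.2500, -27.7500, 5.2500
Σ(xᵢ − x̄)² = 977.5000 ⇒ m₂ = 977.5000/8 = 122.18750
Σ(xᵢ − x̄)³ = -19788.7500 ⇒ m₃ = -19788.7500/8 = -2473.59375
m₂^(3/2) = 122.18750^(1.5) = 1350.64175
g_1 = m₃ / m₂^(3/2) = -2473.59375 / 1350.64175 ≈ -1.8314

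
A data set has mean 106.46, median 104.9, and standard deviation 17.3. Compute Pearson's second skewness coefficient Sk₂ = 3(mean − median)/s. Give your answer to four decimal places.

Sk₂ = 3(106.46 − 104.9) / 17.3 = 3 × 1.5600 / 17.3
    = 4.6800 / 17.3 ≈ 0.2705

0.2705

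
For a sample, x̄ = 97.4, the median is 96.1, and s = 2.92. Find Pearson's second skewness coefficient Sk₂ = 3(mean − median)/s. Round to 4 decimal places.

1.3356

Sk₂ = 3(97.4 − 96.1) / 2.92 = 3 × 1.3000 / 2.92
    = 3.9000 / 2.92 ≈ 1.3356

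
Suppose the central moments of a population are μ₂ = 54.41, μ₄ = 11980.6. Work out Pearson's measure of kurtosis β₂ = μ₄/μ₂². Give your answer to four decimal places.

4.0469

μ₂² = 54.41² = 2960.44810
μ₄/μ₂² = 11980.6 / 2960.44810 = 4.04689
β₂ ≈ 4.0469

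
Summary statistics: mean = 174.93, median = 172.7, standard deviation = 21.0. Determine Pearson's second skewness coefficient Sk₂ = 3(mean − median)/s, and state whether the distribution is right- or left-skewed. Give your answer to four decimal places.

Sk₂ = 3(174.93 − 172.7) / 21.0 = 3 × 2.2300 / 21.0
    = 6.6900 / 21.0 ≈ 0.3186
Sk₂ > 0 ⇒ mean > median ⇒ right-skewed (positive skew).

0.3186, right-skewed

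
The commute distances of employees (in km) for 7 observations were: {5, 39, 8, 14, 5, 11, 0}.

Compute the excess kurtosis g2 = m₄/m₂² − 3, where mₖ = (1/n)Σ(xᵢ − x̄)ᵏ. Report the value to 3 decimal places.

1.112

x̄ = 11.7143
Σ(xᵢ − x̄)² = 991.4286 ⇒ m₂ = 141.63265
Σ(xᵢ − x̄)⁴ = 577408.5948 ⇒ m₄ = 82486.94211
m₂² = 20059.80841
g2 = m₄/m₂² − 3 = 4.11205 − 3 ≈ 1.112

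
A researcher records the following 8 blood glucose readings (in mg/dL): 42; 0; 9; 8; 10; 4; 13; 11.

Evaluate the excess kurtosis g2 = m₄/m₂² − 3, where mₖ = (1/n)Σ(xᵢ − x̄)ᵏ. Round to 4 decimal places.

2.0760

x̄ = 12.1250
Σ(xᵢ − x̄)² = 1138.8750 ⇒ m₂ = 142.35938
Σ(xᵢ − x̄)⁴ = 822963.2754 ⇒ m₄ = 102870.40942
m₂² = 20266.19165
g2 = m₄/m₂² − 3 = 5.07596 − 3 ≈ 2.0760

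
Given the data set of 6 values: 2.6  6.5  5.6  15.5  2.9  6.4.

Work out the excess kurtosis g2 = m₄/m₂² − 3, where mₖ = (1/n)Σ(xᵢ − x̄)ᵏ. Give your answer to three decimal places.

x̄ = 6.5833
Σ(xᵢ − x̄)² = 109.9483 ⇒ m₂ = 18.32472
Σ(xᵢ − x̄)⁴ = 6758.1123 ⇒ m₄ = 1126.35205
m₂² = 335.79544
g2 = m₄/m₂² − 3 = 3.35428 − 3 ≈ 0.354

0.354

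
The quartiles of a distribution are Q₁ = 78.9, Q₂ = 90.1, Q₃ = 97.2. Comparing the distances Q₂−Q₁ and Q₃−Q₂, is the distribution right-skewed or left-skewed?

left-skewed

Q₂ − Q₁ = 11.2;  Q₃ − Q₂ = 7.1
Q₂ − Q₁ > Q₃ − Q₂ ⇒ the lower half is more spread out ⇒ left-skewed.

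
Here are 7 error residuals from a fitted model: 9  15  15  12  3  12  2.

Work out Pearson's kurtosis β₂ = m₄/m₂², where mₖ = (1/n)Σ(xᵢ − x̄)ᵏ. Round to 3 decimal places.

x̄ = 9.7143
Σ(xᵢ − x̄)² = 171.4286 ⇒ m₂ = 24.48980
Σ(xᵢ − x̄)⁴ = 7189.8192 ⇒ m₄ = 1027.11703
m₂² = 599.75010
β₂ = m₄/m₂² = 1027.11703 / 599.75010 ≈ 1.713

1.713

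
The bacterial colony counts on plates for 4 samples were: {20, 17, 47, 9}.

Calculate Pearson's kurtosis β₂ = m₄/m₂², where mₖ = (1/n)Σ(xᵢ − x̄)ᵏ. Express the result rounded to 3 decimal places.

x̄ = 23.2500
Σ(xᵢ − x̄)² = 816.7500 ⇒ m₂ = 204.18750
Σ(xᵢ − x̄)⁴ = 361038.3281 ⇒ m₄ = 90259.58203
m₂² = 41692.53516
β₂ = m₄/m₂² = 90259.58203 / 41692.53516 ≈ 2.165

2.165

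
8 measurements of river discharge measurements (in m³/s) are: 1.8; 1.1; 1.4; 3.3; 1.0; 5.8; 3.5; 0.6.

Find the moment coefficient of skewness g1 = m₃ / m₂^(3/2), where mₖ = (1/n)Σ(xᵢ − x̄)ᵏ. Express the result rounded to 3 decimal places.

0.977

x̄ = (1.8 + 1.1 + 1.4 + 3.3 + 1.0 + 5.8 + 3.5 + 0.6) / 8 = 2.3125
deviations (xᵢ − x̄): -0.5125, -1.2125, -0.9125, 0.9875, -1.3125, 3.4875, 1.1875, -1.7125
Σ(xᵢ − x̄)² = 21.7687 ⇒ m₂ = 21.7687/8 = 2.72109
Σ(xᵢ − x̄)³ = 35.0947 ⇒ m₃ = 35.0947/8 = 4.38683
m₂^(3/2) = 2.72109^(1.5) = 4.48864
g1 = m₃ / m₂^(3/2) = 4.38683 / 4.48864 ≈ 0.977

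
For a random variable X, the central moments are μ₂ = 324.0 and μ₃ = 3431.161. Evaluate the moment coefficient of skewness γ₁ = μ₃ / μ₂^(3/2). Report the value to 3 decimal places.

0.588

σ = √μ₂ = √324.0 = 18.00000
σ³ = μ₂^(3/2) = 5832.00000
γ₁ = μ₃/σ³ = 3431.161 / 5832.00000 ≈ 0.588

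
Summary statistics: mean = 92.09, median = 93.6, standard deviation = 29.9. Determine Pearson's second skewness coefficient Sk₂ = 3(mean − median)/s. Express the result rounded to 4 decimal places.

Sk₂ = 3(92.09 − 93.6) / 29.9 = 3 × -1.5100 / 29.9
    = -4.5300 / 29.9 ≈ -0.1515

-0.1515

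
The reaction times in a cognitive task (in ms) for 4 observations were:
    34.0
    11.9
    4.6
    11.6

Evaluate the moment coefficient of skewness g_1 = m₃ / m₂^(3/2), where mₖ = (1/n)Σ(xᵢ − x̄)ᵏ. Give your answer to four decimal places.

0.9045

x̄ = (34.0 + 11.9 + 4.6 + 11.6) / 4 = 15.5250
deviations (xᵢ − x̄): 18.4750, -3.6250, -10.9250, -3.9250
Σ(xᵢ − x̄)² = 489.2275 ⇒ m₂ = 489.2275/4 = 122.30688
Σ(xᵢ − x̄)³ = 4893.9289 ⇒ m₃ = 4893.9289/4 = 1223.48222
m₂^(3/2) = 122.30688^(1.5) = 1352.62156
g_1 = m₃ / m₂^(3/2) = 1223.48222 / 1352.62156 ≈ 0.9045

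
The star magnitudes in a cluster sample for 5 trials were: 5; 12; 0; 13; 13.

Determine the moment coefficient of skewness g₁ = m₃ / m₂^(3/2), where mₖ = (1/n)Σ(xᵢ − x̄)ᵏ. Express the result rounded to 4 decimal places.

x̄ = (5 + 12 + 0 + 13 + 13) / 5 = 8.6000
deviations (xᵢ − x̄): -3.6000, 3.4000, -8.6000, 4.4000, 4.4000
Σ(xᵢ − x̄)² = 137.2000 ⇒ m₂ = 137.2000/5 = 27.44000
Σ(xᵢ − x̄)³ = -473.0400 ⇒ m₃ = -473.0400/5 = -94.60800
m₂^(3/2) = 27.44000^(1.5) = 143.73951
g₁ = m₃ / m₂^(3/2) = -94.60800 / 143.73951 ≈ -0.6582

-0.6582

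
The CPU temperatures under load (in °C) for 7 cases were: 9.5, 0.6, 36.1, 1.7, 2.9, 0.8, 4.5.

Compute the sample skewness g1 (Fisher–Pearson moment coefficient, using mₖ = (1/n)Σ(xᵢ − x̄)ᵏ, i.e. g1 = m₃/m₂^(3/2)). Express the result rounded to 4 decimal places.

1.8163

x̄ = (9.5 + 0.6 + 36.1 + 1.7 + 2.9 + 0.8 + 4.5) / 7 = 8.0143
deviations (xᵢ − x̄): 1.4857, -7.4143, 28.0857, -6.3143, -5.1143, -7.2143, -3.5143
Σ(xᵢ − x̄)² = 976.4086 ⇒ m₂ = 976.4086/7 = 139.48694
Σ(xᵢ − x̄)³ = 20945.5249 ⇒ m₃ = 20945.5249/7 = 2992.21784
m₂^(3/2) = 139.48694^(1.5) = 1647.40475
g1 = m₃ / m₂^(3/2) = 2992.21784 / 1647.40475 ≈ 1.8163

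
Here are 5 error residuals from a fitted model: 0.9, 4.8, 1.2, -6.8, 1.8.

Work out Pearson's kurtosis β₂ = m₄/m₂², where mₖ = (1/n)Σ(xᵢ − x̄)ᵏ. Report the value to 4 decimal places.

2.7757

x̄ = 0.3800
Σ(xᵢ − x̄)² = 74.0480 ⇒ m₂ = 14.80960
Σ(xᵢ − x̄)⁴ = 3043.9120 ⇒ m₄ = 608.78240
m₂² = 219.32425
β₂ = m₄/m₂² = 608.78240 / 219.32425 ≈ 2.7757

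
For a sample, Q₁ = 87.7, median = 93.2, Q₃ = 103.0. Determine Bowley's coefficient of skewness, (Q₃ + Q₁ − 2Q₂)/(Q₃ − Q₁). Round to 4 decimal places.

0.2810

numerator: Q₃ + Q₁ − 2Q₂ = 103.0 + 87.7 − 2×93.2 = 4.3000
denominator: Q₃ − Q₁ = 103.0 − 87.7 = 15.3000
Bowley skewness = 4.3000 / 15.3000 ≈ 0.2810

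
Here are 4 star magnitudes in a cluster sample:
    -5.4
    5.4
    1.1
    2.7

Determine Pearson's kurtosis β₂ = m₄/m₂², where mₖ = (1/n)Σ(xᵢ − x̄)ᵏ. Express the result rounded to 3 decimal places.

2.030

x̄ = 0.9500
Σ(xᵢ − x̄)² = 63.2100 ⇒ m₂ = 15.80250
Σ(xᵢ − x̄)⁴ = 2027.4224 ⇒ m₄ = 506.85561
m₂² = 249.71901
β₂ = m₄/m₂² = 506.85561 / 249.71901 ≈ 2.030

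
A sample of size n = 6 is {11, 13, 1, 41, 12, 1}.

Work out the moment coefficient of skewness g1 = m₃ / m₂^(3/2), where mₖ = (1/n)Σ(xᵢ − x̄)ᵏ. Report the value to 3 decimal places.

x̄ = (11 + 13 + 1 + 41 + 12 + 1) / 6 = 13.1667
deviations (xᵢ − x̄): -2.1667, -0.1667, -12.1667, 27.8333, -1.1667, -12.1667
Σ(xᵢ − x̄)² = 1076.8333 ⇒ m₂ = 1076.8333/6 = 179.47222
Σ(xᵢ − x̄)³ = 17948.5556 ⇒ m₃ = 17948.5556/6 = 2991.42593
m₂^(3/2) = 179.47222^(1.5) = 2404.33988
g1 = m₃ / m₂^(3/2) = 2991.42593 / 2404.33988 ≈ 1.244

1.244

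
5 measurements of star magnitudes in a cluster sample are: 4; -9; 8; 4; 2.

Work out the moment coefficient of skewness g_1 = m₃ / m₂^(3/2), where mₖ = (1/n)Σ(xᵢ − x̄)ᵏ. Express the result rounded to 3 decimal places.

x̄ = (4 - 9 + 8 + 4 + 2) / 5 = 1.8000
deviations (xᵢ − x̄): 2.2000, -10.8000, 6.2000, 2.2000, 0.2000
Σ(xᵢ − x̄)² = 164.8000 ⇒ m₂ = 164.8000/5 = 32.96000
Σ(xᵢ − x̄)³ = -1000.0800 ⇒ m₃ = -1000.0800/5 = -200.01600
m₂^(3/2) = 32.96000^(1.5) = 189.22600
g_1 = m₃ / m₂^(3/2) = -200.01600 / 189.22600 ≈ -1.057

-1.057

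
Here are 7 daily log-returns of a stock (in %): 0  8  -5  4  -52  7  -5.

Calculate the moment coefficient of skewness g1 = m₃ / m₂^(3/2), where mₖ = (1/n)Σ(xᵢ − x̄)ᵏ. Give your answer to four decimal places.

x̄ = (0 + 8 - 5 + 4 - 52 + 7 - 5) / 7 = -6.1429
deviations (xᵢ − x̄): 6.1429, 14.1429, 1.1429, 10.1429, -45.8571, 13.1429, 1.1429
Σ(xᵢ − x̄)² = 2618.8571 ⇒ m₂ = 2618.8571/7 = 374.12245
Σ(xᵢ − x̄)³ = -90054.6122 ⇒ m₃ = -90054.6122/7 = -12864.94461
m₂^(3/2) = 374.12245^(1.5) = 7236.36814
g1 = m₃ / m₂^(3/2) = -12864.94461 / 7236.36814 ≈ -1.7778

-1.7778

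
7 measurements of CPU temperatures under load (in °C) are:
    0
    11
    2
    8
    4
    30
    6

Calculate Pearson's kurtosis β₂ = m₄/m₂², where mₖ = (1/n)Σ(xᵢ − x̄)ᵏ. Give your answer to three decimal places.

4.027

x̄ = 8.7143
Σ(xᵢ − x̄)² = 609.4286 ⇒ m₂ = 87.06122
Σ(xᵢ − x̄)⁴ = 213657.7784 ⇒ m₄ = 30522.53978
m₂² = 7579.65681
β₂ = m₄/m₂² = 30522.53978 / 7579.65681 ≈ 4.027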